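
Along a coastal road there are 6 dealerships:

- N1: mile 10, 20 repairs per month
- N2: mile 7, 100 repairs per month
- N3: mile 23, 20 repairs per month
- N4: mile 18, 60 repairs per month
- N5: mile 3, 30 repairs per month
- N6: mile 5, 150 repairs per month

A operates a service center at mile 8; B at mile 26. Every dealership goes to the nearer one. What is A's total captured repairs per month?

The indifferent point is the midpoint (8+26)/2 = 17; dealerships left of it (closer to A at 8) go to A, those right go to B.
  N5 at 3 (w=30) → A
  N6 at 5 (w=150) → A
  N2 at 7 (w=100) → A
  N1 at 10 (w=20) → A
  N4 at 18 (w=60) → B
  N3 at 23 (w=20) → B
A captures 300; B captures 80.

300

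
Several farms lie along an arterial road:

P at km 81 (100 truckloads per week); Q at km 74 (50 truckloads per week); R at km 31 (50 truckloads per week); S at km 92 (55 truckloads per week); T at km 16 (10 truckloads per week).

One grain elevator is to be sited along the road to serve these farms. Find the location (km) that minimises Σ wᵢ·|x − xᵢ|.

For a sum of weighted absolute distances on a line, the optimum is the weighted median (not the mean). Total weight W = 265; half-weight = 132.5.
Sort by position and accumulate weight:
  km 16 (T, w=10) → cum 10
  km 31 (R, w=50) → cum 60
  km 74 (Q, w=50) → cum 110
  km 81 (P, w=100) → cum 210  ≥ 132.5 → median here
  km 92 (S, w=55) → cum 265
Optimal location: km 81.

x = 81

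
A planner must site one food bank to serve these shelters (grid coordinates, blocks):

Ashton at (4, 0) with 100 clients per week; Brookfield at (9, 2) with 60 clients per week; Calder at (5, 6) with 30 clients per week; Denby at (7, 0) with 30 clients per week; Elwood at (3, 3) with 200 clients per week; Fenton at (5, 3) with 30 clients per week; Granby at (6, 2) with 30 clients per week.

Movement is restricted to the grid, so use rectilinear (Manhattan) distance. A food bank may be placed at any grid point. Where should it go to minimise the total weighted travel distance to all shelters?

Manhattan distance separates: Σwᵢ(|x−xᵢ|+|y−yᵢ|) = Σwᵢ|x−xᵢ| + Σwᵢ|y−yᵢ|, so x and y are optimised independently as 1-D weighted medians.
Total weight W = 480; half = 240.
x-coordinate, sorted with cumulative weight:
  x=3 (Elwood, w=200) cum 200
  x=4 (Ashton, w=100) cum 300  ← median
  x=5 (Calder, w=30) cum 330
  x=5 (Fenton, w=30) cum 360
  x=6 (Granby, w=30) cum 390
  x=7 (Denby, w=30) cum 420
  x=9 (Brookfield, w=60) cum 480
⇒ x* = 4
y-coordinate, sorted with cumulative weight:
  y=0 (Ashton, w=100) cum 100
  y=0 (Denby, w=30) cum 130
  y=2 (Brookfield, w=60) cum 190
  y=2 (Granby, w=30) cum 220
  y=3 (Elwood, w=200) cum 420  ← median
  y=3 (Fenton, w=30) cum 450
  y=6 (Calder, w=30) cum 480
⇒ y* = 3

(4, 3)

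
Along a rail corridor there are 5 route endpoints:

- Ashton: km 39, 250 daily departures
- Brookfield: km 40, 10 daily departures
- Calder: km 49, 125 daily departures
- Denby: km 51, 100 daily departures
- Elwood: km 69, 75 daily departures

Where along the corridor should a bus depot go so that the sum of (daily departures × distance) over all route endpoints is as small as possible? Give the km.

x = 49

For a sum of weighted absolute distances on a line, the optimum is the weighted median (not the mean). Total weight W = 560; half-weight = 280.
Sort by position and accumulate weight:
  km 39 (Ashton, w=250) → cum 250
  km 40 (Brookfield, w=10) → cum 260
  km 49 (Calder, w=125) → cum 385  ≥ 280 → median here
  km 51 (Denby, w=100) → cum 485
  km 69 (Elwood, w=75) → cum 560
Optimal location: km 49.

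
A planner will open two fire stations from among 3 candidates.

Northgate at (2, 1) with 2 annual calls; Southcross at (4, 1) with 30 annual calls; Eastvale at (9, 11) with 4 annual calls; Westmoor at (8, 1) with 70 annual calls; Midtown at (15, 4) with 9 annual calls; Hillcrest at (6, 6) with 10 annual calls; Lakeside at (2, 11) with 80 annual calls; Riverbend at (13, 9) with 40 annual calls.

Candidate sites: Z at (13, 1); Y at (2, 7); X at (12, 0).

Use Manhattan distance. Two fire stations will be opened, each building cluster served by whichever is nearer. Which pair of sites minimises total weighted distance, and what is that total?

Evaluate every pair (each demand assigned to the nearer of the two):
  {Z, Y}: total = 1381
  {Y, X}: total = 1479
  {Z, X}: total = 2863
Best pair: {Z, Y} with total 1381.

{Z, Y}, total 1381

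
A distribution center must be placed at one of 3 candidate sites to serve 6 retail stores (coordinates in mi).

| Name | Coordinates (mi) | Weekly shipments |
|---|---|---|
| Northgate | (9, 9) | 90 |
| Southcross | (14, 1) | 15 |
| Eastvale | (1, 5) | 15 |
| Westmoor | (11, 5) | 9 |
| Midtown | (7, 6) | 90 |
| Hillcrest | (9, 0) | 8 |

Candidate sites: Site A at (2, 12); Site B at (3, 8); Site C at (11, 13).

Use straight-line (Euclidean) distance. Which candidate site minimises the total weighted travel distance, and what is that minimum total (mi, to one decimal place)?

Total weighted distance at each candidate:
  Site A (2, 12): total = 1952.3
  Site B (3, 8): total = 1356.5
  Site C (11, 13): total = 1683.0
Minimum is at Site B with total 1356.5 mi.

Site B, total 1356.5 mi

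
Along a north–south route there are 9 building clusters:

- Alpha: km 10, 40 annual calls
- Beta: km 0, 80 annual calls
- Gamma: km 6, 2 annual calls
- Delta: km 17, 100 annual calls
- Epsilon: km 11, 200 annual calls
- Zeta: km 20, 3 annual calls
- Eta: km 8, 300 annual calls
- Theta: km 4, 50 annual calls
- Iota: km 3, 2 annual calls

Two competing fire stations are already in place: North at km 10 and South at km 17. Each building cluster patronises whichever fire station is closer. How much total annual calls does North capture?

The indifferent point is the midpoint (10+17)/2 = 13.5; building clusters left of it (closer to North at 10) go to North, those right go to South.
  Beta at 0 (w=80) → North
  Iota at 3 (w=2) → North
  Theta at 4 (w=50) → North
  Gamma at 6 (w=2) → North
  Eta at 8 (w=300) → North
  Alpha at 10 (w=40) → North
  Epsilon at 11 (w=200) → North
  Delta at 17 (w=100) → South
  Zeta at 20 (w=3) → South
North captures 674; South captures 103.

674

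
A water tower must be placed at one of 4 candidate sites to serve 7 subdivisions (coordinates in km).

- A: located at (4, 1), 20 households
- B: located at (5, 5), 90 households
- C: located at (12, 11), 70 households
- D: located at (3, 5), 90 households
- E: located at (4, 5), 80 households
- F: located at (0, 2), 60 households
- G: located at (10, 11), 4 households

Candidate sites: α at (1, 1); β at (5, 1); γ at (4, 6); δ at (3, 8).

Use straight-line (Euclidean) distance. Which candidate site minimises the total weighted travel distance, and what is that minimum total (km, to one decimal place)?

γ, total 1465.6 km

Total weighted distance at each candidate:
  α (1, 1): total = 2550.9
  β (5, 1): total = 2317.5
  γ (4, 6): total = 1465.6
  δ (3, 8): total = 2085.9
Minimum is at γ with total 1465.6 km.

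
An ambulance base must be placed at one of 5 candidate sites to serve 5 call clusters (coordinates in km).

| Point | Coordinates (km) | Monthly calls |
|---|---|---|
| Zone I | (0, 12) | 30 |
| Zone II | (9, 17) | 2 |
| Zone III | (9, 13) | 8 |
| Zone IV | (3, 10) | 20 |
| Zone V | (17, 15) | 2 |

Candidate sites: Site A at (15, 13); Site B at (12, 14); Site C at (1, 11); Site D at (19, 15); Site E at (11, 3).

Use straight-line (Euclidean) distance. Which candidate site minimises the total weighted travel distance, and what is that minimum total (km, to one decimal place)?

Site C, total 206.1 km

Total weighted distance at each candidate:
  Site A (15, 13): total = 766.5
  Site B (12, 14): total = 605.9
  Site C (1, 11): total = 206.1
  Site D (19, 15): total = 1018.3
  Site E (11, 3): total = 775.7
Minimum is at Site C with total 206.1 km.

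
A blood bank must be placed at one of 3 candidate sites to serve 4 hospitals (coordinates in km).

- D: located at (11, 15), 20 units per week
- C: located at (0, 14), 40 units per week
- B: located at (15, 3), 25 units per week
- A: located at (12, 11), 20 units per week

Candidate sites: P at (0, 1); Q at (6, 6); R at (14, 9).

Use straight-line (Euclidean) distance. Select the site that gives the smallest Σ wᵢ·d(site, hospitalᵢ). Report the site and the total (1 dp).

R, total 937.4 km

Total weighted distance at each candidate:
  P (0, 1): total = 1566.8
  Q (6, 6): total = 999.3
  R (14, 9): total = 937.4
Minimum is at R with total 937.4 km.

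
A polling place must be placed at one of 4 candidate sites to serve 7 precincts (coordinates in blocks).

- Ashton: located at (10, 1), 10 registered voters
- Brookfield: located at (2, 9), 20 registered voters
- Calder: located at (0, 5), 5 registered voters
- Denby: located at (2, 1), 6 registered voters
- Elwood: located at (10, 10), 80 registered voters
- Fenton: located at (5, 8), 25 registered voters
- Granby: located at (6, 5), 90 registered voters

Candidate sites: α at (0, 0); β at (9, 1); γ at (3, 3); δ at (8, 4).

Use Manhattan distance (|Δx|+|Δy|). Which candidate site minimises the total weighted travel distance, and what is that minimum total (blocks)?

Total weighted distance at each candidate:
  α (0, 0): total = 3288
  β (9, 1): total = 2122
  γ (3, 3): total = 2018
  δ (8, 4): total = 1454
Minimum is at δ with total 1454 blocks.

δ, total 1454 blocks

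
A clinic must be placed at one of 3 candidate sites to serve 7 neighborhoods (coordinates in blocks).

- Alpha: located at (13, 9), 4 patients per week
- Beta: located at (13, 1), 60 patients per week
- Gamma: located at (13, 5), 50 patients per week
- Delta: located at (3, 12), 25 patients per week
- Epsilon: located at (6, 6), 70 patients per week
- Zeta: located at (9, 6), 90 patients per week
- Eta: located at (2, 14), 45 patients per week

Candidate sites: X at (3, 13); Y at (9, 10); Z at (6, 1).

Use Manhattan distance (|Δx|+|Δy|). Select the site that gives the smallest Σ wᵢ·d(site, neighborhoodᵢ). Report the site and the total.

Total weighted distance at each candidate:
  X (3, 13): total = 4261
  Y (9, 10): total = 2795
  Z (6, 1): total = 3215
Minimum is at Y with total 2795 blocks.

Y, total 2795 blocks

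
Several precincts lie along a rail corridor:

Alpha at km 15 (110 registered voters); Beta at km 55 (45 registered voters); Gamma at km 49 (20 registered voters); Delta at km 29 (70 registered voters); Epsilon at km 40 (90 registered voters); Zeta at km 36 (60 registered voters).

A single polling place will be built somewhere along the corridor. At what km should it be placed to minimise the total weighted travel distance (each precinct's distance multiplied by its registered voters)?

x = 36

For a sum of weighted absolute distances on a line, the optimum is the weighted median (not the mean). Total weight W = 395; half-weight = 197.5.
Sort by position and accumulate weight:
  km 15 (Alpha, w=110) → cum 110
  km 29 (Delta, w=70) → cum 180
  km 36 (Zeta, w=60) → cum 240  ≥ 197.5 → median here
  km 40 (Epsilon, w=90) → cum 330
  km 49 (Gamma, w=20) → cum 350
  km 55 (Beta, w=45) → cum 395
Optimal location: km 36.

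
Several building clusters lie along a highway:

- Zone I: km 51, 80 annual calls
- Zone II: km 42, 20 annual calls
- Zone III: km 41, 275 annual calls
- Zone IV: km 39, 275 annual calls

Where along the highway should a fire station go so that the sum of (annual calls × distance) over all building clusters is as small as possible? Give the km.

For a sum of weighted absolute distances on a line, the optimum is the weighted median (not the mean). Total weight W = 650; half-weight = 325.
Sort by position and accumulate weight:
  km 39 (Zone IV, w=275) → cum 275
  km 41 (Zone III, w=275) → cum 550  ≥ 325 → median here
  km 42 (Zone II, w=20) → cum 570
  km 51 (Zone I, w=80) → cum 650
Optimal location: km 41.

x = 41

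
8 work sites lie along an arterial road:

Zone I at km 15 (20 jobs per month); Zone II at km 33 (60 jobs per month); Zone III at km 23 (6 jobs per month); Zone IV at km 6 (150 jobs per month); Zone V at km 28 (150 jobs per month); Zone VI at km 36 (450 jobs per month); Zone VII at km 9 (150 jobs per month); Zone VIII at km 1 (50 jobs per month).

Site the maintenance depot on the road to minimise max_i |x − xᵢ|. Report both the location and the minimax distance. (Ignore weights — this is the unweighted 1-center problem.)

location 18.5, max distance 17.5

The 1-center on a line is the midpoint of the two extreme points: leftmost at 1, rightmost at 36.
Optimal location = (1 + 36)/2 = 18.5; maximum distance = (36 − 1)/2 = 17.5.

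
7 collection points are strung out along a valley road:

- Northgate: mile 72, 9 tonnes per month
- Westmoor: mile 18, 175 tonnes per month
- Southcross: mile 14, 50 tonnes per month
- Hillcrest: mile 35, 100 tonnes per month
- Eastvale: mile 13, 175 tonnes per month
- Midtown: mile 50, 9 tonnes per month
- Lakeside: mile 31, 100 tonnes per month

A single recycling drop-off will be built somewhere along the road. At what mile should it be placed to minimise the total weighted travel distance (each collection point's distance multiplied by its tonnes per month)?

For a sum of weighted absolute distances on a line, the optimum is the weighted median (not the mean). Total weight W = 618; half-weight = 309.
Sort by position and accumulate weight:
  mile 13 (Eastvale, w=175) → cum 175
  mile 14 (Southcross, w=50) → cum 225
  mile 18 (Westmoor, w=175) → cum 400  ≥ 309 → median here
  mile 31 (Lakeside, w=100) → cum 500
  mile 35 (Hillcrest, w=100) → cum 600
  mile 50 (Midtown, w=9) → cum 609
  mile 72 (Northgate, w=9) → cum 618
Optimal location: mile 18.

x = 18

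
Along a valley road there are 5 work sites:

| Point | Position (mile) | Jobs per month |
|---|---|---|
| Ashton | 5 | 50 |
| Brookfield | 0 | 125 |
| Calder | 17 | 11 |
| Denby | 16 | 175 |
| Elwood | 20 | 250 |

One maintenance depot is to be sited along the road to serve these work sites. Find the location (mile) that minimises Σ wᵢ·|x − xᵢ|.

For a sum of weighted absolute distances on a line, the optimum is the weighted median (not the mean). Total weight W = 611; half-weight = 305.5.
Sort by position and accumulate weight:
  mile 0 (Brookfield, w=125) → cum 125
  mile 5 (Ashton, w=50) → cum 175
  mile 16 (Denby, w=175) → cum 350  ≥ 305.5 → median here
  mile 17 (Calder, w=11) → cum 361
  mile 20 (Elwood, w=250) → cum 611
Optimal location: mile 16.

x = 16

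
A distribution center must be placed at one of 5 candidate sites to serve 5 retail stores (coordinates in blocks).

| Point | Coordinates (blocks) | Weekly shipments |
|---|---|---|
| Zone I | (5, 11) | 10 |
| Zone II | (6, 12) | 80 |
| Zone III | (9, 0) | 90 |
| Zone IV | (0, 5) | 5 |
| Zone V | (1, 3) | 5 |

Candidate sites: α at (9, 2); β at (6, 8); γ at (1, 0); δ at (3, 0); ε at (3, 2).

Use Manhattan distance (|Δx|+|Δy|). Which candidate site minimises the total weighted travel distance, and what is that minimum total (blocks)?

Total weighted distance at each candidate:
  α (9, 2): total = 1455
  β (6, 8): total = 1445
  γ (1, 0): total = 2275
  δ (3, 0): total = 1935
  ε (3, 2): total = 1915
Minimum is at β with total 1445 blocks.

β, total 1445 blocks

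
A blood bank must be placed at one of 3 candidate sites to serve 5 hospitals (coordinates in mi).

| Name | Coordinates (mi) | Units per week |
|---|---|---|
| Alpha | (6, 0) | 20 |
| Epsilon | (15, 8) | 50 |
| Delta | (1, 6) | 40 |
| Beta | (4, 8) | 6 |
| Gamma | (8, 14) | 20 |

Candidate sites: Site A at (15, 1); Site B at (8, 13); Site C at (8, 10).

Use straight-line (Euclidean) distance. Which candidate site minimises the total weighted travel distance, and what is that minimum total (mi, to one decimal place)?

Total weighted distance at each candidate:
  Site A (15, 1): total = 1499.3
  Site B (8, 13): total = 1147.6
  Site C (8, 10): total = 997.3
Minimum is at Site C with total 997.3 mi.

Site C, total 997.3 mi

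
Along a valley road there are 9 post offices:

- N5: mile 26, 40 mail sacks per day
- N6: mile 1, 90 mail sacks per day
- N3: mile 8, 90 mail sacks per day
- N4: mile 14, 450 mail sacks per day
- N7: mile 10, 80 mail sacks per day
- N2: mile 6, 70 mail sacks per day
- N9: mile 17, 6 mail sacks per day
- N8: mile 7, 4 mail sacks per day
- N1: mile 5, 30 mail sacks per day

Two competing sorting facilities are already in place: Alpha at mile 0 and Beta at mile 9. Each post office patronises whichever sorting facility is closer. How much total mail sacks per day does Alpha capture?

The indifferent point is the midpoint (0+9)/2 = 4.5; post offices left of it (closer to Alpha at 0) go to Alpha, those right go to Beta.
  N6 at 1 (w=90) → Alpha
  N1 at 5 (w=30) → Beta
  N2 at 6 (w=70) → Beta
  N8 at 7 (w=4) → Beta
  N3 at 8 (w=90) → Beta
  N7 at 10 (w=80) → Beta
  N4 at 14 (w=450) → Beta
  N9 at 17 (w=6) → Beta
  N5 at 26 (w=40) → Beta
Alpha captures 90; Beta captures 770.

90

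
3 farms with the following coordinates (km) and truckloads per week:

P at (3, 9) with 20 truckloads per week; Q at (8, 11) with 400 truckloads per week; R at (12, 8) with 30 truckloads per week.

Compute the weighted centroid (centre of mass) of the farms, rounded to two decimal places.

(8.04, 10.71)

The minimiser of Σwᵢ‖p−pᵢ‖² is the weighted centroid p* = (Σwᵢpᵢ)/(Σwᵢ).
Σwᵢ = 450.
Σwᵢxᵢ = 20·3 + 400·8 + 30·12 = 3620.
Σwᵢyᵢ = 20·9 + 400·11 + 30·8 = 4820.
x* = 3620/450 = 8.04, y* = 4820/450 = 10.71.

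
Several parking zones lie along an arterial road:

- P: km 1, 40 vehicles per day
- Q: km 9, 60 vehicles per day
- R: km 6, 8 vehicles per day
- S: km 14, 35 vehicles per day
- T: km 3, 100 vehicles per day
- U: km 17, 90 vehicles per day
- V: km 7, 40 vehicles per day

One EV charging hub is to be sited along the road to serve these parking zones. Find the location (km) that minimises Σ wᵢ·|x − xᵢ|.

For a sum of weighted absolute distances on a line, the optimum is the weighted median (not the mean). Total weight W = 373; half-weight = 186.5.
Sort by position and accumulate weight:
  km 1 (P, w=40) → cum 40
  km 3 (T, w=100) → cum 140
  km 6 (R, w=8) → cum 148
  km 7 (V, w=40) → cum 188  ≥ 186.5 → median here
  km 9 (Q, w=60) → cum 248
  km 14 (S, w=35) → cum 283
  km 17 (U, w=90) → cum 373
Optimal location: km 7.

x = 7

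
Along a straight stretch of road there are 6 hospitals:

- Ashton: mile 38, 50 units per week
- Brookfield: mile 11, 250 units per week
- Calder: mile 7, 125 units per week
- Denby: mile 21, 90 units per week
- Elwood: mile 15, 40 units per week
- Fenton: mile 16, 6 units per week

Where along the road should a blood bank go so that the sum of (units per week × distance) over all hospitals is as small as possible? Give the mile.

For a sum of weighted absolute distances on a line, the optimum is the weighted median (not the mean). Total weight W = 561; half-weight = 280.5.
Sort by position and accumulate weight:
  mile 7 (Calder, w=125) → cum 125
  mile 11 (Brookfield, w=250) → cum 375  ≥ 280.5 → median here
  mile 15 (Elwood, w=40) → cum 415
  mile 16 (Fenton, w=6) → cum 421
  mile 21 (Denby, w=90) → cum 511
  mile 38 (Ashton, w=50) → cum 561
Optimal location: mile 11.

x = 11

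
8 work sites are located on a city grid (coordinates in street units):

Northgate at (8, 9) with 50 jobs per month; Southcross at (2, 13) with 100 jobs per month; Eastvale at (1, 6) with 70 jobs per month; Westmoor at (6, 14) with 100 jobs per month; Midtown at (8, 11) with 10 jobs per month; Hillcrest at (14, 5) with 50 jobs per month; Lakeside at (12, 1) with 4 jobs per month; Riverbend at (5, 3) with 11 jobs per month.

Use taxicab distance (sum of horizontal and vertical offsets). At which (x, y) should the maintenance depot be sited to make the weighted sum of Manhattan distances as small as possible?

Manhattan distance separates: Σwᵢ(|x−xᵢ|+|y−yᵢ|) = Σwᵢ|x−xᵢ| + Σwᵢ|y−yᵢ|, so x and y are optimised independently as 1-D weighted medians.
Total weight W = 395; half = 197.5.
x-coordinate, sorted with cumulative weight:
  x=1 (Eastvale, w=70) cum 70
  x=2 (Southcross, w=100) cum 170
  x=5 (Riverbend, w=11) cum 181
  x=6 (Westmoor, w=100) cum 281  ← median
  x=8 (Northgate, w=50) cum 331
  x=8 (Midtown, w=10) cum 341
  x=12 (Lakeside, w=4) cum 345
  x=14 (Hillcrest, w=50) cum 395
⇒ x* = 6
y-coordinate, sorted with cumulative weight:
  y=1 (Lakeside, w=4) cum 4
  y=3 (Riverbend, w=11) cum 15
  y=5 (Hillcrest, w=50) cum 65
  y=6 (Eastvale, w=70) cum 135
  y=9 (Northgate, w=50) cum 185
  y=11 (Midtown, w=10) cum 195
  y=13 (Southcross, w=100) cum 295  ← median
  y=14 (Westmoor, w=100) cum 395
⇒ y* = 13

(6, 13)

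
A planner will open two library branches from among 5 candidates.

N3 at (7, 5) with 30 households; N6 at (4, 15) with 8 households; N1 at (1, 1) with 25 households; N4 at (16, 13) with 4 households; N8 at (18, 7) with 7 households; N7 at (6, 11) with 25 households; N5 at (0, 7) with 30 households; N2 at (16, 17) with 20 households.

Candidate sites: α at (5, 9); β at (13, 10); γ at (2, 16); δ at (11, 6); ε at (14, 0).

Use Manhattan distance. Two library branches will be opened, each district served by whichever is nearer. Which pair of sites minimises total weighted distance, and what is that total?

{α, β}, total 1101

Evaluate every pair (each demand assigned to the nearer of the two):
  {α, β}: total = 1101
  {α, δ}: total = 1215
  {α, γ}: total = 1254
  {α, ε}: total = 1338
  {β, δ}: total = 1477
  {γ, δ}: total = 1508
  {β, γ}: total = 1564
  {δ, ε}: total = 1662
  {γ, ε}: total = 1726
  {β, ε}: total = 1752
Best pair: {α, β} with total 1101.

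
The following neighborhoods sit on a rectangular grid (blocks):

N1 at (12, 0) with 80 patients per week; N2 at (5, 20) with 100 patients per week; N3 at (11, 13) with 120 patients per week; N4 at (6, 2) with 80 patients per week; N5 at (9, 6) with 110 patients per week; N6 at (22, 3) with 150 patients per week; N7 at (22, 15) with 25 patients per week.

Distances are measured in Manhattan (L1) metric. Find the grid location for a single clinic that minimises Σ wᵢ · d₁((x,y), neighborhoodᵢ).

(11, 6)

Manhattan distance separates: Σwᵢ(|x−xᵢ|+|y−yᵢ|) = Σwᵢ|x−xᵢ| + Σwᵢ|y−yᵢ|, so x and y are optimised independently as 1-D weighted medians.
Total weight W = 665; half = 332.5.
x-coordinate, sorted with cumulative weight:
  x=5 (N2, w=100) cum 100
  x=6 (N4, w=80) cum 180
  x=9 (N5, w=110) cum 290
  x=11 (N3, w=120) cum 410  ← median
  x=12 (N1, w=80) cum 490
  x=22 (N6, w=150) cum 640
  x=22 (N7, w=25) cum 665
⇒ x* = 11
y-coordinate, sorted with cumulative weight:
  y=0 (N1, w=80) cum 80
  y=2 (N4, w=80) cum 160
  y=3 (N6, w=150) cum 310
  y=6 (N5, w=110) cum 420  ← median
  y=13 (N3, w=120) cum 540
  y=15 (N7, w=25) cum 565
  y=20 (N2, w=100) cum 665
⇒ y* = 6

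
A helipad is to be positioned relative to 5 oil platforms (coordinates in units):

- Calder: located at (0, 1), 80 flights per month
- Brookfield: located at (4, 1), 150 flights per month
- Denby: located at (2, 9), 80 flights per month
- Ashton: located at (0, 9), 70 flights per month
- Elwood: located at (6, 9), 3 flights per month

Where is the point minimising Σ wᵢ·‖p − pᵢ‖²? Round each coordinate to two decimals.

(2.03, 4.20)

The minimiser of Σwᵢ‖p−pᵢ‖² is the weighted centroid p* = (Σwᵢpᵢ)/(Σwᵢ).
Σwᵢ = 383.
Σwᵢxᵢ = 80·0 + 150·4 + 80·2 + 70·0 + 3·6 = 778.
Σwᵢyᵢ = 80·1 + 150·1 + 80·9 + 70·9 + 3·9 = 1607.
x* = 778/383 = 2.03, y* = 1607/383 = 4.20.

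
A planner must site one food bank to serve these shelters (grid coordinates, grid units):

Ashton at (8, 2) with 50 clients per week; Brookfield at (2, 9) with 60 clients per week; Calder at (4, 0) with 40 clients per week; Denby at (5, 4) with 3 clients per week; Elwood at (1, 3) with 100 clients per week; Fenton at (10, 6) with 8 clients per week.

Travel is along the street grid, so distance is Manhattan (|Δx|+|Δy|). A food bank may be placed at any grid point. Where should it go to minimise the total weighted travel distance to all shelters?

(2, 3)

Manhattan distance separates: Σwᵢ(|x−xᵢ|+|y−yᵢ|) = Σwᵢ|x−xᵢ| + Σwᵢ|y−yᵢ|, so x and y are optimised independently as 1-D weighted medians.
Total weight W = 261; half = 130.5.
x-coordinate, sorted with cumulative weight:
  x=1 (Elwood, w=100) cum 100
  x=2 (Brookfield, w=60) cum 160  ← median
  x=4 (Calder, w=40) cum 200
  x=5 (Denby, w=3) cum 203
  x=8 (Ashton, w=50) cum 253
  x=10 (Fenton, w=8) cum 261
⇒ x* = 2
y-coordinate, sorted with cumulative weight:
  y=0 (Calder, w=40) cum 40
  y=2 (Ashton, w=50) cum 90
  y=3 (Elwood, w=100) cum 190  ← median
  y=4 (Denby, w=3) cum 193
  y=6 (Fenton, w=8) cum 201
  y=9 (Brookfield, w=60) cum 261
⇒ y* = 3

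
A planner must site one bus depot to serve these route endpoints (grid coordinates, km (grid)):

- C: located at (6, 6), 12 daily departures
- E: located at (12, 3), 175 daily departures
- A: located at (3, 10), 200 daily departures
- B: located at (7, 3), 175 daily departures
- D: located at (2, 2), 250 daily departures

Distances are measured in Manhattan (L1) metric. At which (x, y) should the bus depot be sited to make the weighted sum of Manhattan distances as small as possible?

Manhattan distance separates: Σwᵢ(|x−xᵢ|+|y−yᵢ|) = Σwᵢ|x−xᵢ| + Σwᵢ|y−yᵢ|, so x and y are optimised independently as 1-D weighted medians.
Total weight W = 812; half = 406.
x-coordinate, sorted with cumulative weight:
  x=2 (D, w=250) cum 250
  x=3 (A, w=200) cum 450  ← median
  x=6 (C, w=12) cum 462
  x=7 (B, w=175) cum 637
  x=12 (E, w=175) cum 812
⇒ x* = 3
y-coordinate, sorted with cumulative weight:
  y=2 (D, w=250) cum 250
  y=3 (E, w=175) cum 425  ← median
  y=3 (B, w=175) cum 600
  y=6 (C, w=12) cum 612
  y=10 (A, w=200) cum 812
⇒ y* = 3

(3, 3)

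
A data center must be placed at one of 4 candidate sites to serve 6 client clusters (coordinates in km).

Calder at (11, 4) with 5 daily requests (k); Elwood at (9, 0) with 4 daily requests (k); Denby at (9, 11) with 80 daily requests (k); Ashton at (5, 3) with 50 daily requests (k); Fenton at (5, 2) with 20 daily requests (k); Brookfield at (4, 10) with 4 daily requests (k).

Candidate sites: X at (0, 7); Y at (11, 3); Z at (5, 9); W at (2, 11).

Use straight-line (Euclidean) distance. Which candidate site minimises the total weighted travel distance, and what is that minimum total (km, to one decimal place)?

Z, total 881.9 km

Total weighted distance at each candidate:
  X (0, 7): total = 1372.1
  Y (11, 3): total = 1140.4
  Z (5, 9): total = 881.9
  W (2, 11): total = 1295.0
Minimum is at Z with total 881.9 km.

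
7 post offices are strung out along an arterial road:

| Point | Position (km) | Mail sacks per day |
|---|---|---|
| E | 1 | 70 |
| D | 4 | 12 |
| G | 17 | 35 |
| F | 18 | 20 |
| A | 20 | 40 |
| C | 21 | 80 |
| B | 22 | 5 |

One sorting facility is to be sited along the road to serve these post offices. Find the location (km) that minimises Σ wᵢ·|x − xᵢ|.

For a sum of weighted absolute distances on a line, the optimum is the weighted median (not the mean). Total weight W = 262; half-weight = 131.
Sort by position and accumulate weight:
  km 1 (E, w=70) → cum 70
  km 4 (D, w=12) → cum 82
  km 17 (G, w=35) → cum 117
  km 18 (F, w=20) → cum 137  ≥ 131 → median here
  km 20 (A, w=40) → cum 177
  km 21 (C, w=80) → cum 257
  km 22 (B, w=5) → cum 262
Optimal location: km 18.

x = 18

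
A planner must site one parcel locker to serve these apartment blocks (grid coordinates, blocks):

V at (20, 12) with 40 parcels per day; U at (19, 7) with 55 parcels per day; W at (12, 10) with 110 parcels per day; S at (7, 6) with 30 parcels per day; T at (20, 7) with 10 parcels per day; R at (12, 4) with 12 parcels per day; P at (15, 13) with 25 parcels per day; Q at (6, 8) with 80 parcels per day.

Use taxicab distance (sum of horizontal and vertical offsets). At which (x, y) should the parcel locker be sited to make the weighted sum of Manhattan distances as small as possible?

Manhattan distance separates: Σwᵢ(|x−xᵢ|+|y−yᵢ|) = Σwᵢ|x−xᵢ| + Σwᵢ|y−yᵢ|, so x and y are optimised independently as 1-D weighted medians.
Total weight W = 362; half = 181.
x-coordinate, sorted with cumulative weight:
  x=6 (Q, w=80) cum 80
  x=7 (S, w=30) cum 110
  x=12 (W, w=110) cum 220  ← median
  x=12 (R, w=12) cum 232
  x=15 (P, w=25) cum 257
  x=19 (U, w=55) cum 312
  x=20 (V, w=40) cum 352
  x=20 (T, w=10) cum 362
⇒ x* = 12
y-coordinate, sorted with cumulative weight:
  y=4 (R, w=12) cum 12
  y=6 (S, w=30) cum 42
  y=7 (U, w=55) cum 97
  y=7 (T, w=10) cum 107
  y=8 (Q, w=80) cum 187  ← median
  y=10 (W, w=110) cum 297
  y=12 (V, w=40) cum 337
  y=13 (P, w=25) cum 362
⇒ y* = 8

(12, 8)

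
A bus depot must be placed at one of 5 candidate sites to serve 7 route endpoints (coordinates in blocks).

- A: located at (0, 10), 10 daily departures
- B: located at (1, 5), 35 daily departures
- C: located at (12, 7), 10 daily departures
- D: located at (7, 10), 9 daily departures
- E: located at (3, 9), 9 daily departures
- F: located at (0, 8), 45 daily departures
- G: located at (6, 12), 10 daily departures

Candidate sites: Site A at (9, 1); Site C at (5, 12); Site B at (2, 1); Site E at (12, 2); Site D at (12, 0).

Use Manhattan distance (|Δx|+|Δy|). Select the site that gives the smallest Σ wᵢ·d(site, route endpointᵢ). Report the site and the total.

Total weighted distance at each candidate:
  Site A (9, 1): total = 1775
  Site C (5, 12): total = 1071
  Site B (2, 1): total = 1207
  Site E (12, 2): total = 1971
  Site D (12, 0): total = 2227
Minimum is at Site C with total 1071 blocks.

Site C, total 1071 blocks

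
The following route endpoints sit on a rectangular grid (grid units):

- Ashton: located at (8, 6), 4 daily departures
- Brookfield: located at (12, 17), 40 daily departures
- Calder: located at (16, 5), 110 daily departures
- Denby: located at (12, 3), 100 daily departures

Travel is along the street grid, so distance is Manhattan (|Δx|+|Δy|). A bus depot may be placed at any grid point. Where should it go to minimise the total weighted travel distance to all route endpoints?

Manhattan distance separates: Σwᵢ(|x−xᵢ|+|y−yᵢ|) = Σwᵢ|x−xᵢ| + Σwᵢ|y−yᵢ|, so x and y are optimised independently as 1-D weighted medians.
Total weight W = 254; half = 127.
x-coordinate, sorted with cumulative weight:
  x=8 (Ashton, w=4) cum 4
  x=12 (Brookfield, w=40) cum 44
  x=12 (Denby, w=100) cum 144  ← median
  x=16 (Calder, w=110) cum 254
⇒ x* = 12
y-coordinate, sorted with cumulative weight:
  y=3 (Denby, w=100) cum 100
  y=5 (Calder, w=110) cum 210  ← median
  y=6 (Ashton, w=4) cum 214
  y=17 (Brookfield, w=40) cum 254
⇒ y* = 5

(12, 5)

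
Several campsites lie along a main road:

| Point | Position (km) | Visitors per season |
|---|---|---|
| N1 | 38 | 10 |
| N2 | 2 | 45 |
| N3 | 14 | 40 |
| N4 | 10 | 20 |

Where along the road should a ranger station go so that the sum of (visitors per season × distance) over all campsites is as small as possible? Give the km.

For a sum of weighted absolute distances on a line, the optimum is the weighted median (not the mean). Total weight W = 115; half-weight = 57.5.
Sort by position and accumulate weight:
  km 2 (N2, w=45) → cum 45
  km 10 (N4, w=20) → cum 65  ≥ 57.5 → median here
  km 14 (N3, w=40) → cum 105
  km 38 (N1, w=10) → cum 115
Optimal location: km 10.

x = 10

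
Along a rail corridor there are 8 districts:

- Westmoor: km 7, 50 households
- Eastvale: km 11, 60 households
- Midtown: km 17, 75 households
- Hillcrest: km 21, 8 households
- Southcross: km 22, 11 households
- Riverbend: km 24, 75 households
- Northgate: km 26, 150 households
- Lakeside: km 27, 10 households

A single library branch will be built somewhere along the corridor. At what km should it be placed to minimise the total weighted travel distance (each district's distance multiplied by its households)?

x = 24

For a sum of weighted absolute distances on a line, the optimum is the weighted median (not the mean). Total weight W = 439; half-weight = 219.5.
Sort by position and accumulate weight:
  km 7 (Westmoor, w=50) → cum 50
  km 11 (Eastvale, w=60) → cum 110
  km 17 (Midtown, w=75) → cum 185
  km 21 (Hillcrest, w=8) → cum 193
  km 22 (Southcross, w=11) → cum 204
  km 24 (Riverbend, w=75) → cum 279  ≥ 219.5 → median here
  km 26 (Northgate, w=150) → cum 429
  km 27 (Lakeside, w=10) → cum 439
Optimal location: km 24.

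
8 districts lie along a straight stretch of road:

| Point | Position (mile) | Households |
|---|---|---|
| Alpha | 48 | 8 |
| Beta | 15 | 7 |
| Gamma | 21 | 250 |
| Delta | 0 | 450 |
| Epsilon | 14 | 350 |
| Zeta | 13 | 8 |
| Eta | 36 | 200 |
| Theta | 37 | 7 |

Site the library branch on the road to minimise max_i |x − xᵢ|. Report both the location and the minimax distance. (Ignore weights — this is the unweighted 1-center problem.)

The 1-center on a line is the midpoint of the two extreme points: leftmost at 0, rightmost at 48.
Optimal location = (0 + 48)/2 = 24; maximum distance = (48 − 0)/2 = 24.

location 24, max distance 24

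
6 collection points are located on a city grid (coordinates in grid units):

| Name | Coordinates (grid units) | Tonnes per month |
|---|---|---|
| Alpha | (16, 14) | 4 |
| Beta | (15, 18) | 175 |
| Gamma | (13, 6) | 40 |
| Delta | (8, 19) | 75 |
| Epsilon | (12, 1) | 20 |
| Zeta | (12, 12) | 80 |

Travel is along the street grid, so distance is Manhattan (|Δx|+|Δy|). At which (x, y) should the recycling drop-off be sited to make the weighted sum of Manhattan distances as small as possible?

(13, 18)

Manhattan distance separates: Σwᵢ(|x−xᵢ|+|y−yᵢ|) = Σwᵢ|x−xᵢ| + Σwᵢ|y−yᵢ|, so x and y are optimised independently as 1-D weighted medians.
Total weight W = 394; half = 197.
x-coordinate, sorted with cumulative weight:
  x=8 (Delta, w=75) cum 75
  x=12 (Epsilon, w=20) cum 95
  x=12 (Zeta, w=80) cum 175
  x=13 (Gamma, w=40) cum 215  ← median
  x=15 (Beta, w=175) cum 390
  x=16 (Alpha, w=4) cum 394
⇒ x* = 13
y-coordinate, sorted with cumulative weight:
  y=1 (Epsilon, w=20) cum 20
  y=6 (Gamma, w=40) cum 60
  y=12 (Zeta, w=80) cum 140
  y=14 (Alpha, w=4) cum 144
  y=18 (Beta, w=175) cum 319  ← median
  y=19 (Delta, w=75) cum 394
⇒ y* = 18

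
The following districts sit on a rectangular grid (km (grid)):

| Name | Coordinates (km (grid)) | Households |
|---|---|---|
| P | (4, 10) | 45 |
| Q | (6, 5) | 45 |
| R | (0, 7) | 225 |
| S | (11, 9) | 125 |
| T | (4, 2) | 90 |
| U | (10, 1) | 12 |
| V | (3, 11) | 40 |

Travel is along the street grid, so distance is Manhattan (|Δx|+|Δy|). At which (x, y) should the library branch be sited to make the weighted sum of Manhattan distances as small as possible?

Manhattan distance separates: Σwᵢ(|x−xᵢ|+|y−yᵢ|) = Σwᵢ|x−xᵢ| + Σwᵢ|y−yᵢ|, so x and y are optimised independently as 1-D weighted medians.
Total weight W = 582; half = 291.
x-coordinate, sorted with cumulative weight:
  x=0 (R, w=225) cum 225
  x=3 (V, w=40) cum 265
  x=4 (P, w=45) cum 310  ← median
  x=4 (T, w=90) cum 400
  x=6 (Q, w=45) cum 445
  x=10 (U, w=12) cum 457
  x=11 (S, w=125) cum 582
⇒ x* = 4
y-coordinate, sorted with cumulative weight:
  y=1 (U, w=12) cum 12
  y=2 (T, w=90) cum 102
  y=5 (Q, w=45) cum 147
  y=7 (R, w=225) cum 372  ← median
  y=9 (S, w=125) cum 497
  y=10 (P, w=45) cum 542
  y=11 (V, w=40) cum 582
⇒ y* = 7

(4, 7)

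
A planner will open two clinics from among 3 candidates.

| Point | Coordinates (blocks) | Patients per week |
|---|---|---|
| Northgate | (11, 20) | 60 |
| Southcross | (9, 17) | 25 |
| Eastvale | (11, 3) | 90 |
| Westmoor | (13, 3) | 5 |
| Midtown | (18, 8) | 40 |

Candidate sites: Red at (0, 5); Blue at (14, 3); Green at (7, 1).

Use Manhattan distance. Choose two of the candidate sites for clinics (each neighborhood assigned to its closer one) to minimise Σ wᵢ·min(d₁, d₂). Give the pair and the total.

Evaluate every pair (each demand assigned to the nearer of the two):
  {Blue, Green}: total = 2285
  {Red, Blue}: total = 2310
  {Red, Green}: total = 3130
Best pair: {Blue, Green} with total 2285.

{Blue, Green}, total 2285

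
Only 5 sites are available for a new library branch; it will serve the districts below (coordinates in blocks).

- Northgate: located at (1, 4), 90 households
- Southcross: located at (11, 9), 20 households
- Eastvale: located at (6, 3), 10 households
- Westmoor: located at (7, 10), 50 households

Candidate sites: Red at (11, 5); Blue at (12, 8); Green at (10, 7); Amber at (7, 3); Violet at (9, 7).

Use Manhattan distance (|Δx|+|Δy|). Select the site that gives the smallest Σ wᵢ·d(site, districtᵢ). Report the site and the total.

Total weighted distance at each candidate:
  Red (11, 5): total = 1590
  Blue (12, 8): total = 1850
  Green (10, 7): total = 1520
  Amber (7, 3): total = 1190
  Violet (9, 7): total = 1390
Minimum is at Amber with total 1190 blocks.

Amber, total 1190 blocks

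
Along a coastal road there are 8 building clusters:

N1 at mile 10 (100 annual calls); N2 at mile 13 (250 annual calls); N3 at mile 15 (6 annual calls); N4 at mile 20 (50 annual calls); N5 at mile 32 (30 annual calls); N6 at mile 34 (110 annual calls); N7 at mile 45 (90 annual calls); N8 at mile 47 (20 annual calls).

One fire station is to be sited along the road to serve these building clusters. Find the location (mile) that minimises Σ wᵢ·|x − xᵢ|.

x = 13

For a sum of weighted absolute distances on a line, the optimum is the weighted median (not the mean). Total weight W = 656; half-weight = 328.
Sort by position and accumulate weight:
  mile 10 (N1, w=100) → cum 100
  mile 13 (N2, w=250) → cum 350  ≥ 328 → median here
  mile 15 (N3, w=6) → cum 356
  mile 20 (N4, w=50) → cum 406
  mile 32 (N5, w=30) → cum 436
  mile 34 (N6, w=110) → cum 546
  mile 45 (N7, w=90) → cum 636
  mile 47 (N8, w=20) → cum 656
Optimal location: mile 13.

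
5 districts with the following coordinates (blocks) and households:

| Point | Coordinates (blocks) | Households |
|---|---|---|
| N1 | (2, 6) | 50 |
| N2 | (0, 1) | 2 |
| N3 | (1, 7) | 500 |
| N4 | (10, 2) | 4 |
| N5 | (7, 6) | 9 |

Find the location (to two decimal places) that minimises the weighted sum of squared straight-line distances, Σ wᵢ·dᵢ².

(1.24, 6.84)

The minimiser of Σwᵢ‖p−pᵢ‖² is the weighted centroid p* = (Σwᵢpᵢ)/(Σwᵢ).
Σwᵢ = 565.
Σwᵢxᵢ = 50·2 + 2·0 + 500·1 + 4·10 + 9·7 = 703.
Σwᵢyᵢ = 50·6 + 2·1 + 500·7 + 4·2 + 9·6 = 3864.
x* = 703/565 = 1.24, y* = 3864/565 = 6.84.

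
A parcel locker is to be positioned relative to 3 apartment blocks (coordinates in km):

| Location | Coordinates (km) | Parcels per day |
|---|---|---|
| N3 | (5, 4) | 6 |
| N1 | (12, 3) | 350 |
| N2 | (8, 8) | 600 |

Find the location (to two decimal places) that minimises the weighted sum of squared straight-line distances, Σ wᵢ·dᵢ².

The minimiser of Σwᵢ‖p−pᵢ‖² is the weighted centroid p* = (Σwᵢpᵢ)/(Σwᵢ).
Σwᵢ = 956.
Σwᵢxᵢ = 6·5 + 350·12 + 600·8 = 9030.
Σwᵢyᵢ = 6·4 + 350·3 + 600·8 = 5874.
x* = 9030/956 = 9.45, y* = 5874/956 = 6.14.

(9.45, 6.14)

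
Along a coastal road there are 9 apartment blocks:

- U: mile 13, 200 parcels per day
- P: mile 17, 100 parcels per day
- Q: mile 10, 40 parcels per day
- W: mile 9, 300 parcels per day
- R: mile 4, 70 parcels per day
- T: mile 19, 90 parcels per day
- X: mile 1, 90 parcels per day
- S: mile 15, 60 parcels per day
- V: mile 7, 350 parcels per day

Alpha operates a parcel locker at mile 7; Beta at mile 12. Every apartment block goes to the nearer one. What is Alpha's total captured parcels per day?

The indifferent point is the midpoint (7+12)/2 = 9.5; apartment blocks left of it (closer to Alpha at 7) go to Alpha, those right go to Beta.
  X at 1 (w=90) → Alpha
  R at 4 (w=70) → Alpha
  V at 7 (w=350) → Alpha
  W at 9 (w=300) → Alpha
  Q at 10 (w=40) → Beta
  U at 13 (w=200) → Beta
  S at 15 (w=60) → Beta
  P at 17 (w=100) → Beta
  T at 19 (w=90) → Beta
Alpha captures 810; Beta captures 490.

810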